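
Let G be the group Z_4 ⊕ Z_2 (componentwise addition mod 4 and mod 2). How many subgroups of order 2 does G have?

3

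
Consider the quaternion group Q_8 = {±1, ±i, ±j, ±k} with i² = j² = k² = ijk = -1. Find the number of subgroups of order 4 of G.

|G| = 8 and 4 | 8, so subgroups of order 4 are possible by Lagrange.
The subgroups of order 4 are: {1, -1, i, -i}; {1, -1, j, -j}; {1, -1, k, -k}.
So G has 3 subgroups of order 4.

3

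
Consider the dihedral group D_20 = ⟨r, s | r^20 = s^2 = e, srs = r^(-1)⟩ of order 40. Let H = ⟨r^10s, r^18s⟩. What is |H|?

|⟨r^10s⟩| = 2 and |⟨r^18s⟩| = 2, so |H| is a multiple of lcm(2, 2) = 2 and divides |G| = 40.
Closing under the operation: H = {e, r^4, r^8, r^12, r^16, r^2s, r^6s, r^10s, r^14s, r^18s}, so |H| = 10.

10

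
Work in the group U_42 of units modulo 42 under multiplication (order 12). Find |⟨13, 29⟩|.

4

|⟨13⟩| = 2 and |⟨29⟩| = 2, so |H| is a multiple of lcm(2, 2) = 2 and divides |G| = 12.
Closing under the operation: H = {1, 13, 29, 41}, so |H| = 4.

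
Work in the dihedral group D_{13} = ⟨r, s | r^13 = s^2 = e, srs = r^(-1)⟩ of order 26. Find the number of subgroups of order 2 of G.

|G| = 26 and 2 | 26, so subgroups of order 2 are possible by Lagrange.
The subgroups of order 2 are: {e, r^10s}; {e, r^11s}; {e, r^12s}; {e, r^2s}; … (13 in all).
So G has 13 subgroups of order 2.

13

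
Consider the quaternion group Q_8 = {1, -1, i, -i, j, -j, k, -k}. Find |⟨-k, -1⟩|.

4

|⟨-k⟩| = 4 and |⟨-1⟩| = 2, so |H| is a multiple of lcm(4, 2) = 4 and divides |G| = 8.
Closing under the operation: H = {1, -1, k, -k}, so |H| = 4.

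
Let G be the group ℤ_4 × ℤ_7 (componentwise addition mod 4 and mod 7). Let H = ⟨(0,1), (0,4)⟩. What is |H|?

7

|⟨(0,1)⟩| = 7 and |⟨(0,4)⟩| = 7, so |H| is a multiple of lcm(7, 7) = 7 and divides |G| = 28.
Closing under the operation: H = {(0,0), (0,1), (0,2), (0,3), (0,4), (0,5), (0,6)}, so |H| = 7.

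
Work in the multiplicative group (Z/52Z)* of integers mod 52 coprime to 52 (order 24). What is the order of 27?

Compute successive powers of 27 mod 52: 27, 1; 27^2 ≡ 1 (mod 52).
So |⟨27⟩| = 2.

2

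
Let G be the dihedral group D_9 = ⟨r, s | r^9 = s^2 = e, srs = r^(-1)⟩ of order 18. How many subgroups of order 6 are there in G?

|G| = 18 and 6 | 18, so subgroups of order 6 are possible by Lagrange.
The subgroups of order 6 are: {e, r^3, r^6, r^2s, r^5s, r^8s}; {e, r^3, r^6, s, r^3s, r^6s}; {e, r^3, r^6, rs, r^4s, r^7s}.
So G has 3 subgroups of order 6.

3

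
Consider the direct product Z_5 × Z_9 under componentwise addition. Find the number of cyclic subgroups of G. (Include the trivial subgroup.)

6

A cyclic subgroup of order d is generated by each of its φ(d) elements of order d, so the cyclic subgroups of order d number (#elements of order d)/φ(d).
Cyclic subgroups by order — order 1: 1; order 3: 1; order 5: 1; order 9: 1; order 15: 1; order 45: 1.
Total: 6.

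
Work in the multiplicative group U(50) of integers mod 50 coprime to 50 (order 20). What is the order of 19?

10

Compute successive powers of 19 mod 50: 19, 11, 9, 21, 49, 31, 39, 41, …; 19^10 ≡ 1 (mod 50).
So |⟨19⟩| = 10.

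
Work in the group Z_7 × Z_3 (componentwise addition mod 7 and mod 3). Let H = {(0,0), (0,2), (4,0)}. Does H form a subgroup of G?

(0,2) ∈ H but its inverse (0,1) ∉ H, so H is not a subgroup.

No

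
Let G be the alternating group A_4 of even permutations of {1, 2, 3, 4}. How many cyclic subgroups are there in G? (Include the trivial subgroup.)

8

Group the elements of G by the cyclic subgroup they generate; each cyclic subgroup of order d accounts for φ(d) elements.
Cyclic subgroups by order — order 1: 1; order 2: 3; order 3: 4.
Total: 8.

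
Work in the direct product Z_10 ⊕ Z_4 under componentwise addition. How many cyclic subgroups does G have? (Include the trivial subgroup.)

Each element a generates a cyclic subgroup ⟨a⟩; distinct elements may generate the same one (a cyclic group of order d has φ(d) generators).
Cyclic subgroups by order — order 1: 1; order 2: 3; order 4: 2; order 5: 1; order 10: 3; order 20: 2.
Total: 12.

12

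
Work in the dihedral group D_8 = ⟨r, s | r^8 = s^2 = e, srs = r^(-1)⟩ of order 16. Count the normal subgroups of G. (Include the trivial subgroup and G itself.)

G has 19 subgroups. Checking conjugation-invariance by order — order 1: 1/1 normal; order 2: 1/9 normal; order 4: 1/5 normal; order 8: 3/3 normal; order 16: 1/1 normal.
Total normal subgroups: 7.

7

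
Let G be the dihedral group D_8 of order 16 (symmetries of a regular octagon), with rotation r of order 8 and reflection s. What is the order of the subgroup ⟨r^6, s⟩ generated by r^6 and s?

|⟨r^6⟩| = 4 and |⟨s⟩| = 2, so |H| is a multiple of lcm(4, 2) = 4 and divides |G| = 16.
Closing under the operation: H = {e, r^2, r^4, r^6, s, r^2s, r^4s, r^6s}, so |H| = 8.

8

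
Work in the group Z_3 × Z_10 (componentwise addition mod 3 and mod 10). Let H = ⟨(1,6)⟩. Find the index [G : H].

2

|⟨(1,6)⟩| = 15 and |G| = 30.
By Lagrange, [G : H] = |G|/|H| = 30/15 = 2.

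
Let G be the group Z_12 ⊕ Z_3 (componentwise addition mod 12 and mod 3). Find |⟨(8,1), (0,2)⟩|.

|⟨(8,1)⟩| = 3 and |⟨(0,2)⟩| = 3, so |H| is a multiple of lcm(3, 3) = 3 and divides |G| = 36.
Closing under the operation: H = {(0,0), (0,1), (0,2), (4,0), (4,1), (4,2), (8,0), (8,1), (8,2)}, so |H| = 9.

9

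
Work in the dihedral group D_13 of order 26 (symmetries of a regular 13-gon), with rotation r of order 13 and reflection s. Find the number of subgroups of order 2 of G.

|G| = 26 and 2 | 26, so subgroups of order 2 are possible by Lagrange.
The subgroups of order 2 are: {e, r^10s}; {e, r^11s}; {e, r^12s}; {e, r^2s}; … (13 in all).
So G has 13 subgroups of order 2.

13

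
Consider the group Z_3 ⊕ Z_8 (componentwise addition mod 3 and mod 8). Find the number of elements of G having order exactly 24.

8

An element (a,b) has order lcm(ord(a), ord(b)); count pairs with lcm equal to 24.
Enumerating gives 8 such elements.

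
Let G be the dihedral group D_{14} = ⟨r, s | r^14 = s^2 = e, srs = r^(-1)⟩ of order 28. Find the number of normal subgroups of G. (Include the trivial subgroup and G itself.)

7

G has 28 subgroups. Checking conjugation-invariance by order — order 1: 1/1 normal; order 2: 1/15 normal; order 4: 0/7 normal; order 7: 1/1 normal; order 14: 3/3 normal; order 28: 1/1 normal.
Total normal subgroups: 7.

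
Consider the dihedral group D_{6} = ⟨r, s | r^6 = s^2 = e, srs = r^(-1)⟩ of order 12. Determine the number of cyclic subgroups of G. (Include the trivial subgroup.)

Group the elements of G by the cyclic subgroup they generate; each cyclic subgroup of order d accounts for φ(d) elements.
Cyclic subgroups by order — order 1: 1; order 2: 7; order 3: 1; order 6: 1.
Total: 10.

10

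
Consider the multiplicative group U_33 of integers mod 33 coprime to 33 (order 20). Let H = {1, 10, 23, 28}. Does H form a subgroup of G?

28 ∈ H but its inverse 13 ∉ H, so H is not a subgroup.

No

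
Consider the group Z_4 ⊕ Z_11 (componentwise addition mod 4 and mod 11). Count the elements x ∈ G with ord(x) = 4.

2

An element (a,b) has order lcm(ord(a), ord(b)); count pairs with lcm equal to 4.
Enumerating gives 2 such elements.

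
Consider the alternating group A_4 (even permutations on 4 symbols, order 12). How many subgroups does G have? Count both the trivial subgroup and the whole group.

|G| = 12, so by Lagrange every subgroup order divides 12. Divisors: 1, 2, 3, 4, 6, 12.
Subgroups by order — order 1: 1; order 2: 3; order 3: 4; order 4: 1; order 6: 0; order 12: 1.
Total: 1 + 3 + 4 + 1 + 0 + 1 = 10.

10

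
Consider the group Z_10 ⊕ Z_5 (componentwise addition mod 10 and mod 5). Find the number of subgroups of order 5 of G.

6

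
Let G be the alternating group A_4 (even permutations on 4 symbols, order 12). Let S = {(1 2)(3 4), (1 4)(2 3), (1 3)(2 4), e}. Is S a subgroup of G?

Yes

|S| = 4 divides |G| = 12, consistent with Lagrange.
S contains the identity, every element's inverse is in S, and S is closed under ∘: it is a subgroup.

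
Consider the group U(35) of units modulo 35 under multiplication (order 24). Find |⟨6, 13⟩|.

8

|⟨6⟩| = 2 and |⟨13⟩| = 4, so |H| is a multiple of lcm(2, 4) = 4 and divides |G| = 24.
Closing under the operation: H = {1, 6, 8, 13, 22, 27, 29, 34}, so |H| = 8.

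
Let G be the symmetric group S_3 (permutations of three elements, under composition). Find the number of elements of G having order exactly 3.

The elements of order 3 are: (1 2 3), (1 3 2).
That's 2.

2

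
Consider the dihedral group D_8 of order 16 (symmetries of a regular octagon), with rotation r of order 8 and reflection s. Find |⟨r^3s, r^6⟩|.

8

|⟨r^3s⟩| = 2 and |⟨r^6⟩| = 4, so |H| is a multiple of lcm(2, 4) = 4 and divides |G| = 16.
Closing under the operation: H = {e, r^2, r^4, r^6, rs, r^3s, r^5s, r^7s}, so |H| = 8.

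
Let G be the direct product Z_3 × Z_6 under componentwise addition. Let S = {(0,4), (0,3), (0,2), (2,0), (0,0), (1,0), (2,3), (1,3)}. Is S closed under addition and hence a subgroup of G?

|S| = 8 does not divide |G| = 18, so by Lagrange S is not a subgroup.

No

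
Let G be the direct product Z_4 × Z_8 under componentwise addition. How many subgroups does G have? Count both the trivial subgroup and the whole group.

22

|G| = 32, so by Lagrange every subgroup order divides 32. Divisors: 1, 2, 4, 8, 16, 32.
Subgroups by order — order 1: 1; order 2: 3; order 4: 7; order 8: 7; order 16: 3; order 32: 1.
Total: 1 + 3 + 7 + 7 + 3 + 1 = 22.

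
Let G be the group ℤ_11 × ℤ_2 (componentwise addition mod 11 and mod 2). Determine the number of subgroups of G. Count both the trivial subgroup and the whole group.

4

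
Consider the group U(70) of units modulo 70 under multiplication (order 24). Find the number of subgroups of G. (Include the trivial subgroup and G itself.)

16

|G| = 24, so by Lagrange every subgroup order divides 24. Divisors: 1, 2, 3, 4, 6, 8, 12, 24.
Subgroups by order — order 1: 1; order 2: 3; order 3: 1; order 4: 3; order 6: 3; order 8: 1; order 12: 3; order 24: 1.
Total: 1 + 3 + 1 + 3 + 3 + 1 + 3 + 1 = 16.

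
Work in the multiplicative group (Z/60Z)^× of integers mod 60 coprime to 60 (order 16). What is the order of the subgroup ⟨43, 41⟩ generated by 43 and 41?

|⟨43⟩| = 4 and |⟨41⟩| = 2, so |H| is a multiple of lcm(4, 2) = 4 and divides |G| = 16.
Closing under the operation: H = {1, 7, 23, 29, 41, 43, 47, 49}, so |H| = 8.

8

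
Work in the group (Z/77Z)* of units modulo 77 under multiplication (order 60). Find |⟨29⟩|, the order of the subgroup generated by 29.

10

Compute successive powers of 29 mod 77: 29, 71, 57, 36, 43, 15, 50, 64, …; 29^10 ≡ 1 (mod 77).
So |⟨29⟩| = 10.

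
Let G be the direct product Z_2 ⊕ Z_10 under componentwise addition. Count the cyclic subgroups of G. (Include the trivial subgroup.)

8

Group the elements of G by the cyclic subgroup they generate; each cyclic subgroup of order d accounts for φ(d) elements.
Cyclic subgroups by order — order 1: 1; order 2: 3; order 5: 1; order 10: 3.
Total: 8.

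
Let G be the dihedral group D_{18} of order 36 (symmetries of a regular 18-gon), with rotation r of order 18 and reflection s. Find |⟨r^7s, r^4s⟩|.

|⟨r^7s⟩| = 2 and |⟨r^4s⟩| = 2, so |H| is a multiple of lcm(2, 2) = 2 and divides |G| = 36.
Closing under the operation: H = {e, r^3, r^6, r^9, r^12, r^15, rs, r^4s, r^7s, r^10s, r^13s, r^16s}, so |H| = 12.

12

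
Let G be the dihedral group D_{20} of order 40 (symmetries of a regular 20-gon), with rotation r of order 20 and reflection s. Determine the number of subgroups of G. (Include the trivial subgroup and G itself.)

48

|G| = 40, so by Lagrange every subgroup order divides 40. Divisors: 1, 2, 4, 5, 8, 10, 20, 40.
Subgroups by order — order 1: 1; order 2: 21; order 4: 11; order 5: 1; order 8: 5; order 10: 5; order 20: 3; order 40: 1.
Total: 1 + 21 + 11 + 1 + 5 + 5 + 3 + 1 = 48.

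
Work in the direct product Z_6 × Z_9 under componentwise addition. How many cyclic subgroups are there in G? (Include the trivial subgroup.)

16

Each element a generates a cyclic subgroup ⟨a⟩; distinct elements may generate the same one (a cyclic group of order d has φ(d) generators).
Cyclic subgroups by order — order 1: 1; order 2: 1; order 3: 4; order 6: 4; order 9: 3; order 18: 3.
Total: 16.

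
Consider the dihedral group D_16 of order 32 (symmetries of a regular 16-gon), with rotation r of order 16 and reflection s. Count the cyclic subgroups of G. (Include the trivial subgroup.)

21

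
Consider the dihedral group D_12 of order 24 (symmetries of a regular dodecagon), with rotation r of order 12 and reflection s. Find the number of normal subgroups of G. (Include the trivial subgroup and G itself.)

9

G has 34 subgroups. Checking conjugation-invariance by order — order 1: 1/1 normal; order 2: 1/13 normal; order 3: 1/1 normal; order 4: 1/7 normal; order 6: 1/5 normal; order 8: 0/3 normal; order 12: 3/3 normal; order 24: 1/1 normal.
Total normal subgroups: 9.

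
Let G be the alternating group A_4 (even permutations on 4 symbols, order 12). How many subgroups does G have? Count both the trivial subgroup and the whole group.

10

|G| = 12, so by Lagrange every subgroup order divides 12. Divisors: 1, 2, 3, 4, 6, 12.
Subgroups by order — order 1: 1; order 2: 3; order 3: 4; order 4: 1; order 6: 0; order 12: 1.
Total: 1 + 3 + 4 + 1 + 0 + 1 = 10.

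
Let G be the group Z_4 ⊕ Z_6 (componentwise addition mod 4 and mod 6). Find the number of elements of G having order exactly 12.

An element (a,b) has order lcm(ord(a), ord(b)); count pairs with lcm equal to 12.
Enumerating gives 8 such elements.

8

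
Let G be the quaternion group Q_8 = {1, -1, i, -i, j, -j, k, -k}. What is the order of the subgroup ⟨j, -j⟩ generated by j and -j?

4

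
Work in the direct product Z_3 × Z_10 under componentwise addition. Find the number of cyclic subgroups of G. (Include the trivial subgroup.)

A cyclic subgroup of order d is generated by each of its φ(d) elements of order d, so the cyclic subgroups of order d number (#elements of order d)/φ(d).
Cyclic subgroups by order — order 1: 1; order 2: 1; order 3: 1; order 5: 1; order 6: 1; order 10: 1; order 15: 1; order 30: 1.
Total: 8.

8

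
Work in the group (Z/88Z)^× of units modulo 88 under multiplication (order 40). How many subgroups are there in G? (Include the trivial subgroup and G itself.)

|G| = 40, so by Lagrange every subgroup order divides 40. Divisors: 1, 2, 4, 5, 8, 10, 20, 40.
Subgroups by order — order 1: 1; order 2: 7; order 4: 7; order 5: 1; order 8: 1; order 10: 7; order 20: 7; order 40: 1.
Total: 1 + 7 + 7 + 1 + 1 + 7 + 7 + 1 = 32.

32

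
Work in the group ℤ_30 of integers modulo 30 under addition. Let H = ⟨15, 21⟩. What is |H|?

10

|⟨15⟩| = 2 and |⟨21⟩| = 10, so |H| is a multiple of lcm(2, 10) = 10 and divides |G| = 30.
Closing under the operation: H = {0, 3, 6, 9, 12, 15, 18, 21, 24, 27}, so |H| = 10.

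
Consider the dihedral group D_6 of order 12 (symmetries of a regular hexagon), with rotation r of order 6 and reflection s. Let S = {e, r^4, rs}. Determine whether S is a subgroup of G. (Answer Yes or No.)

r^4 ∈ S but its inverse r^2 ∉ S, so S is not a subgroup.

No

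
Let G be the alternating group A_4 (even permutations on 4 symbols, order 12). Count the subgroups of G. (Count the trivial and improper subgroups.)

10

|G| = 12, so by Lagrange every subgroup order divides 12. Divisors: 1, 2, 3, 4, 6, 12.
Subgroups by order — order 1: 1; order 2: 3; order 3: 4; order 4: 1; order 6: 0; order 12: 1.
Total: 1 + 3 + 4 + 1 + 0 + 1 = 10.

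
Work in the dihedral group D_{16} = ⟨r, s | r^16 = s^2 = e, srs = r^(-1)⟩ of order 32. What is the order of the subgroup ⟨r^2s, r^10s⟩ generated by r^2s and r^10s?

4

|⟨r^2s⟩| = 2 and |⟨r^10s⟩| = 2, so |H| is a multiple of lcm(2, 2) = 2 and divides |G| = 32.
Closing under the operation: H = {e, r^8, r^2s, r^10s}, so |H| = 4.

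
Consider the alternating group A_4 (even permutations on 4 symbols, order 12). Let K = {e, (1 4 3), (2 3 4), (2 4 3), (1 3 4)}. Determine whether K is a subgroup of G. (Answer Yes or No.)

|K| = 5 does not divide |G| = 12, so by Lagrange K is not a subgroup.

No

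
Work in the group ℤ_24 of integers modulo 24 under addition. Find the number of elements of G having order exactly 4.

In a cyclic group of order 24, the number of elements of order d (for d | 24) is φ(d).
φ(4) = 2.

2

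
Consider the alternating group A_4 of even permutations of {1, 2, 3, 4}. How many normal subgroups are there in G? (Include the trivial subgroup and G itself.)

3

G has 10 subgroups. Checking conjugation-invariance by order — order 1: 1/1 normal; order 2: 0/3 normal; order 3: 0/4 normal; order 4: 1/1 normal; order 12: 1/1 normal.
Total normal subgroups: 3.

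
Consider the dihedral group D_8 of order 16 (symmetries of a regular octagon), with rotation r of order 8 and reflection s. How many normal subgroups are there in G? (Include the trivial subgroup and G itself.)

G has 19 subgroups. Checking conjugation-invariance by order — order 1: 1/1 normal; order 2: 1/9 normal; order 4: 1/5 normal; order 8: 3/3 normal; order 16: 1/1 normal.
Total normal subgroups: 7.

7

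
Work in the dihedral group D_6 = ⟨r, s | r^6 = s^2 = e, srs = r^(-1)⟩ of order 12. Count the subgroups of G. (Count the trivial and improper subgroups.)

|G| = 12, so by Lagrange every subgroup order divides 12. Divisors: 1, 2, 3, 4, 6, 12.
Subgroups by order — order 1: 1; order 2: 7; order 3: 1; order 4: 3; order 6: 3; order 12: 1.
Total: 1 + 7 + 1 + 3 + 3 + 1 = 16.

16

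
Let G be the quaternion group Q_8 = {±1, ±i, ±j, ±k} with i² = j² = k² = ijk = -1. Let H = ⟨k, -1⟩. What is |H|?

4

|⟨k⟩| = 4 and |⟨-1⟩| = 2, so |H| is a multiple of lcm(4, 2) = 4 and divides |G| = 8.
Closing under the operation: H = {1, -1, k, -k}, so |H| = 4.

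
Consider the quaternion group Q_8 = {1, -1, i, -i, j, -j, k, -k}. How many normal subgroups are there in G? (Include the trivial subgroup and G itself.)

6

G has 6 subgroups. Checking conjugation-invariance by order — order 1: 1/1 normal; order 2: 1/1 normal; order 4: 3/3 normal; order 8: 1/1 normal.
Total normal subgroups: 6.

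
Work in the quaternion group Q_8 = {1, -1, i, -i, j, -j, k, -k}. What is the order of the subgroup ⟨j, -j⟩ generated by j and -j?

|⟨j⟩| = 4 and |⟨-j⟩| = 4, so |H| is a multiple of lcm(4, 4) = 4 and divides |G| = 8.
Closing under the operation: H = {1, -1, j, -j}, so |H| = 4.

4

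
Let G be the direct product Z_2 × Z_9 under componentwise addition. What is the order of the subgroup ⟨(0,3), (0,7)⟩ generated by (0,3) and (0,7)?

9

|⟨(0,3)⟩| = 3 and |⟨(0,7)⟩| = 9, so |H| is a multiple of lcm(3, 9) = 9 and divides |G| = 18.
Closing under the operation: H = {(0,0), (0,1), (0,2), (0,3), (0,4), (0,5), (0,6), (0,7), (0,8)}, so |H| = 9.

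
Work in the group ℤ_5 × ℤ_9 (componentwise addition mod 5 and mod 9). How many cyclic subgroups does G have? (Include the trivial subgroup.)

Group the elements of G by the cyclic subgroup they generate; each cyclic subgroup of order d accounts for φ(d) elements.
Cyclic subgroups by order — order 1: 1; order 3: 1; order 5: 1; order 9: 1; order 15: 1; order 45: 1.
Total: 6.

6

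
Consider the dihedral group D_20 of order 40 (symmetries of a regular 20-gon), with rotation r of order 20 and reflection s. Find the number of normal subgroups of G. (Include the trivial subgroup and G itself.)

9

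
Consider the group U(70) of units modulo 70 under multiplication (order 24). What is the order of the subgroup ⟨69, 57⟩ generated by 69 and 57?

8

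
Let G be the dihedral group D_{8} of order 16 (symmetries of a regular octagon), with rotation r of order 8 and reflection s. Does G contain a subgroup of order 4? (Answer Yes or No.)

Yes

4 | 16. A subgroup of order 4 is {e, r^2, r^4, r^6}.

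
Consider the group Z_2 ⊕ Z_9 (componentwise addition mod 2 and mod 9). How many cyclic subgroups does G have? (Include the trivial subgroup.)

A cyclic subgroup of order d is generated by each of its φ(d) elements of order d, so the cyclic subgroups of order d number (#elements of order d)/φ(d).
Cyclic subgroups by order — order 1: 1; order 2: 1; order 3: 1; order 6: 1; order 9: 1; order 18: 1.
Total: 6.

6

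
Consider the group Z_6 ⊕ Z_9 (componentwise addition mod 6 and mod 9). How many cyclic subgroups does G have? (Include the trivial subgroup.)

16

Group the elements of G by the cyclic subgroup they generate; each cyclic subgroup of order d accounts for φ(d) elements.
Cyclic subgroups by order — order 1: 1; order 2: 1; order 3: 4; order 6: 4; order 9: 3; order 18: 3.
Total: 16.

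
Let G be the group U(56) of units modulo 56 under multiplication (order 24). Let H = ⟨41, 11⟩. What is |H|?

12

|⟨41⟩| = 2 and |⟨11⟩| = 6, so |H| is a multiple of lcm(2, 6) = 6 and divides |G| = 24.
Closing under the operation: H = {1, 3, 9, 11, 17, 19, 25, 27, 33, 41, 43, 51}, so |H| = 12.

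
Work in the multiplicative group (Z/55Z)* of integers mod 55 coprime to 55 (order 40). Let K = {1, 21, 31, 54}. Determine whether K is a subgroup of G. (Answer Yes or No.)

31 ∈ K but its inverse 16 ∉ K, so K is not a subgroup.

No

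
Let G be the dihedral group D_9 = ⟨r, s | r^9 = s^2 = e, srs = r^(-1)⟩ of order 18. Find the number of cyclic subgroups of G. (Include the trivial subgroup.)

A cyclic subgroup of order d is generated by each of its φ(d) elements of order d, so the cyclic subgroups of order d number (#elements of order d)/φ(d).
Cyclic subgroups by order — order 1: 1; order 2: 9; order 3: 1; order 9: 1.
Total: 12.

12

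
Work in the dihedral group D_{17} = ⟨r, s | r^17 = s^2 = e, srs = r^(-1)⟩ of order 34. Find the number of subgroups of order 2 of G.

17

|G| = 34 and 2 | 34, so subgroups of order 2 are possible by Lagrange.
The subgroups of order 2 are: {e, r^10s}; {e, r^11s}; {e, r^12s}; {e, r^13s}; … (17 in all).
So G has 17 subgroups of order 2.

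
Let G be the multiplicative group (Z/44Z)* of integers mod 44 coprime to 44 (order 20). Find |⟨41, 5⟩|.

10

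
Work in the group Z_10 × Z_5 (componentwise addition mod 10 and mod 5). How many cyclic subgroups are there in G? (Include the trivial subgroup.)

Each element a generates a cyclic subgroup ⟨a⟩; distinct elements may generate the same one (a cyclic group of order d has φ(d) generators).
Cyclic subgroups by order — order 1: 1; order 2: 1; order 5: 6; order 10: 6.
Total: 14.

14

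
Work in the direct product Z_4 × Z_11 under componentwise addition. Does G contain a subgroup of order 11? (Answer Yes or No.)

Yes

11 | 44. A subgroup of order 11 is {(0,0), (0,1), (0,2), (0,3), (0,4), (0,5), (0,6), (0,7), (0,8), (0,9), (0,10)}.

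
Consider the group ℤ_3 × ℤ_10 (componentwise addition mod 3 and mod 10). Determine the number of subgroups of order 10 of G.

1

|G| = 30 and 10 | 30, so subgroups of order 10 are possible by Lagrange.
The subgroups of order 10 are: {(0,0), (0,1), (0,2), (0,3), (0,4), (0,5), (0,6), (0,7), (0,8), (0,9)}.
So G has 1 subgroup of order 10.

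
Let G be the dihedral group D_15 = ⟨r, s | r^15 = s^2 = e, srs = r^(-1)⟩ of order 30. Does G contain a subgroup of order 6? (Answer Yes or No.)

Yes

6 | 30. A subgroup of order 6 is {e, r^5, r^10, s, r^5s, r^10s}.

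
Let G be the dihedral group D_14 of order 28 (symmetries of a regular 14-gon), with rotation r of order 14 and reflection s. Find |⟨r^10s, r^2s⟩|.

|⟨r^10s⟩| = 2 and |⟨r^2s⟩| = 2, so |H| is a multiple of lcm(2, 2) = 2 and divides |G| = 28.
Closing under the operation: H = {e, r^2, r^4, r^6, r^8, r^10, r^12, s, r^2s, r^4s, r^6s, r^8s, r^10s, r^12s}, so |H| = 14.

14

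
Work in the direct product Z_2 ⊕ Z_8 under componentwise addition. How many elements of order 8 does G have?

8

An element (a,b) has order lcm(ord(a), ord(b)); count pairs with lcm equal to 8.
Enumerating gives 8 such elements.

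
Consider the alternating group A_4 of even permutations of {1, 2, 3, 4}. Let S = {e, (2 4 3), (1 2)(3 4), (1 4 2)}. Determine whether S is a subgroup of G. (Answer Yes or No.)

No

(2 4 3) ∈ S but its inverse (2 3 4) ∉ S, so S is not a subgroup.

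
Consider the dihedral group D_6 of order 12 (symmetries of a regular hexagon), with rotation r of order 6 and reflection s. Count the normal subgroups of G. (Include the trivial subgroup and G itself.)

G has 16 subgroups. Checking conjugation-invariance by order — order 1: 1/1 normal; order 2: 1/7 normal; order 3: 1/1 normal; order 4: 0/3 normal; order 6: 3/3 normal; order 12: 1/1 normal.
Total normal subgroups: 7.

7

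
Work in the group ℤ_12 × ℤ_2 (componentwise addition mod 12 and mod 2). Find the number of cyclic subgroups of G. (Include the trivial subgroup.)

12

Group the elements of G by the cyclic subgroup they generate; each cyclic subgroup of order d accounts for φ(d) elements.
Cyclic subgroups by order — order 1: 1; order 2: 3; order 3: 1; order 4: 2; order 6: 3; order 12: 2.
Total: 12.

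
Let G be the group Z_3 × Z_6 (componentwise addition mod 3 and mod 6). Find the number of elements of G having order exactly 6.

8

An element (a,b) has order lcm(ord(a), ord(b)); count pairs with lcm equal to 6.
Enumerating gives 8 such elements.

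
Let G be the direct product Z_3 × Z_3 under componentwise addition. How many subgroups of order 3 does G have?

4

|G| = 9 and 3 | 9, so subgroups of order 3 are possible by Lagrange.
The subgroups of order 3 are: {(0,0), (0,1), (0,2)}; {(0,0), (1,0), (2,0)}; {(0,0), (1,1), (2,2)}; {(0,0), (1,2), (2,1)}.
So G has 4 subgroups of order 3.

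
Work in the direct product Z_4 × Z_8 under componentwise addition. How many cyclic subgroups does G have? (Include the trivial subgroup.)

14

A cyclic subgroup of order d is generated by each of its φ(d) elements of order d, so the cyclic subgroups of order d number (#elements of order d)/φ(d).
Cyclic subgroups by order — order 1: 1; order 2: 3; order 4: 6; order 8: 4.
Total: 14.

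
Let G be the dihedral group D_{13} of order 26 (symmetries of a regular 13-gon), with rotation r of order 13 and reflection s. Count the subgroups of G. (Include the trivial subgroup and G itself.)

|G| = 26, so by Lagrange every subgroup order divides 26. Divisors: 1, 2, 13, 26.
Subgroups by order — order 1: 1; order 2: 13; order 13: 1; order 26: 1.
Total: 1 + 13 + 1 + 1 = 16.

16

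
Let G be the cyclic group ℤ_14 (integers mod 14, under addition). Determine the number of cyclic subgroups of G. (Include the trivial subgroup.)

A cyclic subgroup of order d is generated by each of its φ(d) elements of order d, so the cyclic subgroups of order d number (#elements of order d)/φ(d).
Cyclic subgroups by order — order 1: 1; order 2: 1; order 7: 1; order 14: 1.
Total: 4.

4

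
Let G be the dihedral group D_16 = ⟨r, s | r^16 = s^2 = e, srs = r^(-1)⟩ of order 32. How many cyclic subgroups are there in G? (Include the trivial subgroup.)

A cyclic subgroup of order d is generated by each of its φ(d) elements of order d, so the cyclic subgroups of order d number (#elements of order d)/φ(d).
Cyclic subgroups by order — order 1: 1; order 2: 17; order 4: 1; order 8: 1; order 16: 1.
Total: 21.

21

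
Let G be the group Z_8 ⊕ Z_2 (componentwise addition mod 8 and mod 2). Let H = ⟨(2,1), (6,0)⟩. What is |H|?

|⟨(2,1)⟩| = 4 and |⟨(6,0)⟩| = 4, so |H| is a multiple of lcm(4, 4) = 4 and divides |G| = 16.
Closing under the operation: H = {(0,0), (0,1), (2,0), (2,1), (4,0), (4,1), (6,0), (6,1)}, so |H| = 8.

8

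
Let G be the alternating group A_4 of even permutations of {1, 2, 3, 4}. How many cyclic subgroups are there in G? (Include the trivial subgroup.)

8

Each element a generates a cyclic subgroup ⟨a⟩; distinct elements may generate the same one (a cyclic group of order d has φ(d) generators).
Cyclic subgroups by order — order 1: 1; order 2: 3; order 3: 4.
Total: 8.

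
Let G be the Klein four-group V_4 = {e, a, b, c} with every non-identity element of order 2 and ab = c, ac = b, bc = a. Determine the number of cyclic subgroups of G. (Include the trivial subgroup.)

Group the elements of G by the cyclic subgroup they generate; each cyclic subgroup of order d accounts for φ(d) elements.
Cyclic subgroups by order — order 1: 1; order 2: 3.
Total: 4.

4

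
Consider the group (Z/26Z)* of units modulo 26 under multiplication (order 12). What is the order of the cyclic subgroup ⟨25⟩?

2

Compute successive powers of 25 mod 26: 25, 1; 25^2 ≡ 1 (mod 26).
So |⟨25⟩| = 2.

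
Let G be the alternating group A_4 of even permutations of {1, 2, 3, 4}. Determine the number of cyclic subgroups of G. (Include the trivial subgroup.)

8

Each element a generates a cyclic subgroup ⟨a⟩; distinct elements may generate the same one (a cyclic group of order d has φ(d) generators).
Cyclic subgroups by order — order 1: 1; order 2: 3; order 3: 4.
Total: 8.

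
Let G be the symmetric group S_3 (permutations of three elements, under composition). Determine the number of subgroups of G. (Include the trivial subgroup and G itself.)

|G| = 6, so by Lagrange every subgroup order divides 6. Divisors: 1, 2, 3, 6.
Subgroups by order — order 1: 1; order 2: 3; order 3: 1; order 6: 1.
Total: 1 + 3 + 1 + 1 = 6.

6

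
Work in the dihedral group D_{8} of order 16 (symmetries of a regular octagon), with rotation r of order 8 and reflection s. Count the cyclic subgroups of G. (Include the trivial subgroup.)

Each element a generates a cyclic subgroup ⟨a⟩; distinct elements may generate the same one (a cyclic group of order d has φ(d) generators).
Cyclic subgroups by order — order 1: 1; order 2: 9; order 4: 1; order 8: 1.
Total: 12.

12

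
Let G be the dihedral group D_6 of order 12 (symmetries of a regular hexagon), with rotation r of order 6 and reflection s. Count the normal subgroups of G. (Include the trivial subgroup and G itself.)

G has 16 subgroups. Checking conjugation-invariance by order — order 1: 1/1 normal; order 2: 1/7 normal; order 3: 1/1 normal; order 4: 0/3 normal; order 6: 3/3 normal; order 12: 1/1 normal.
Total normal subgroups: 7.

7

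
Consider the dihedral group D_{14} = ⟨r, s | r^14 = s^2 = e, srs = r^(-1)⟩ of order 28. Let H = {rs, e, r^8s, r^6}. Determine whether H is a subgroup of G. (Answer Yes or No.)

No

r^6 ∈ H but its inverse r^8 ∉ H, so H is not a subgroup.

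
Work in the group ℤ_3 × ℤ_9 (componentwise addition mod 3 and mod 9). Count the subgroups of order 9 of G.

4

|G| = 27 and 9 | 27, so subgroups of order 9 are possible by Lagrange.
The subgroups of order 9 are: {(0,0), (0,1), (0,2), (0,3), (0,4), (0,5), (0,6), (0,7), (0,8)}; {(0,0), (0,3), (0,6), (1,0), (1,3), (1,6), (2,0), (2,3), (2,6)}; {(0,0), (0,3), (0,6), (1,1), (1,4), (1,7), (2,2), (2,5), (2,8)}; {(0,0), (0,3), (0,6), (1,2), (1,5), (1,8), (2,1), (2,4), (2,7)}.
So G has 4 subgroups of order 9.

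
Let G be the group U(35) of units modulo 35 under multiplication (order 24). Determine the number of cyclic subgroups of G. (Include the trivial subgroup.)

A cyclic subgroup of order d is generated by each of its φ(d) elements of order d, so the cyclic subgroups of order d number (#elements of order d)/φ(d).
Cyclic subgroups by order — order 1: 1; order 2: 3; order 3: 1; order 4: 2; order 6: 3; order 12: 2.
Total: 12.

12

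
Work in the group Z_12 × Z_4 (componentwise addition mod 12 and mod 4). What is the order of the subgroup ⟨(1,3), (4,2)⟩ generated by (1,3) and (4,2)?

|⟨(1,3)⟩| = 12 and |⟨(4,2)⟩| = 6, so |H| is a multiple of lcm(12, 6) = 12 and divides |G| = 48.
Closing under the operation: H = {(0,0), (0,2), (1,1), (1,3), (2,0), (2,2), (3,1), (3,3), (4,0), (4,2), (5,1), (5,3), (6,0), (6,2), (7,1), (7,3), (8,0), (8,2), (9,1), (9,3), (10,0), (10,2), (11,1), (11,3)}, so |H| = 24.

24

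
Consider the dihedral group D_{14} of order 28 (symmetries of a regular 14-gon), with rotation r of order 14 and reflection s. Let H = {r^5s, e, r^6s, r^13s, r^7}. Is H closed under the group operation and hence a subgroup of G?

No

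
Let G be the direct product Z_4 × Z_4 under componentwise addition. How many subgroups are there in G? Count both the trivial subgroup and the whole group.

15

|G| = 16, so by Lagrange every subgroup order divides 16. Divisors: 1, 2, 4, 8, 16.
Subgroups by order — order 1: 1; order 2: 3; order 4: 7; order 8: 3; order 16: 1.
Total: 1 + 3 + 7 + 3 + 1 = 15.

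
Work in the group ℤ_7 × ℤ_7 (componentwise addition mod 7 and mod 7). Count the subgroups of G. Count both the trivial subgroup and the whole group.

10

|G| = 49, so by Lagrange every subgroup order divides 49. Divisors: 1, 7, 49.
Subgroups by order — order 1: 1; order 7: 8; order 49: 1.
Total: 1 + 8 + 1 = 10.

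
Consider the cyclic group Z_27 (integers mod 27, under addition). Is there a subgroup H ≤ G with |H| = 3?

Yes

3 | 27. A subgroup of order 3 is {0, 9, 18}.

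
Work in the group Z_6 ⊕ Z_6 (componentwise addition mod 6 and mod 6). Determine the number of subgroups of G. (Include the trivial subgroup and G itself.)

|G| = 36, so by Lagrange every subgroup order divides 36. Divisors: 1, 2, 3, 4, 6, 9, 12, 18, 36.
Subgroups by order — order 1: 1; order 2: 3; order 3: 4; order 4: 1; order 6: 12; order 9: 1; order 12: 4; order 18: 3; order 36: 1.
Total: 1 + 3 + 4 + 1 + 12 + 1 + 4 + 3 + 1 = 30.

30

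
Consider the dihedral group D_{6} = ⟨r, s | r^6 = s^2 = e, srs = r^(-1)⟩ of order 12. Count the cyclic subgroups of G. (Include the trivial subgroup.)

Each element a generates a cyclic subgroup ⟨a⟩; distinct elements may generate the same one (a cyclic group of order d has φ(d) generators).
Cyclic subgroups by order — order 1: 1; order 2: 7; order 3: 1; order 6: 1.
Total: 10.

10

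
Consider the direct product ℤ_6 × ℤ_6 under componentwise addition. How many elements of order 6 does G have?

An element (a,b) has order lcm(ord(a), ord(b)); count pairs with lcm equal to 6.
Enumerating gives 24 such elements.

24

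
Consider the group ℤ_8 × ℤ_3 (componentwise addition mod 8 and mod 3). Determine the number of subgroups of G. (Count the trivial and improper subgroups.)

8

|G| = 24, so by Lagrange every subgroup order divides 24. Divisors: 1, 2, 3, 4, 6, 8, 12, 24.
Subgroups by order — order 1: 1; order 2: 1; order 3: 1; order 4: 1; order 6: 1; order 8: 1; order 12: 1; order 24: 1.
Total: 1 + 1 + 1 + 1 + 1 + 1 + 1 + 1 = 8.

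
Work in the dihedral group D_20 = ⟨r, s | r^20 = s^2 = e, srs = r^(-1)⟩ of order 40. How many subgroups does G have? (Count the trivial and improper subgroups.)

48

|G| = 40, so by Lagrange every subgroup order divides 40. Divisors: 1, 2, 4, 5, 8, 10, 20, 40.
Subgroups by order — order 1: 1; order 2: 21; order 4: 11; order 5: 1; order 8: 5; order 10: 5; order 20: 3; order 40: 1.
Total: 1 + 21 + 11 + 1 + 5 + 5 + 3 + 1 = 48.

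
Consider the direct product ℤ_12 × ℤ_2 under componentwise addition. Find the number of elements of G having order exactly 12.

An element (a,b) has order lcm(ord(a), ord(b)); count pairs with lcm equal to 12.
Enumerating gives 8 such elements.

8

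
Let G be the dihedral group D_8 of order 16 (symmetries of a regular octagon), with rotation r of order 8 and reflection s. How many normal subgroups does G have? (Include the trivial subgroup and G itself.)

G has 19 subgroups. Checking conjugation-invariance by order — order 1: 1/1 normal; order 2: 1/9 normal; order 4: 1/5 normal; order 8: 3/3 normal; order 16: 1/1 normal.
Total normal subgroups: 7.

7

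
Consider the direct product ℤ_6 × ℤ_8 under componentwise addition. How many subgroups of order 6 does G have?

3

|G| = 48 and 6 | 48, so subgroups of order 6 are possible by Lagrange.
The subgroups of order 6 are: {(0,0), (0,4), (2,0), (2,4), (4,0), (4,4)}; {(0,0), (1,0), (2,0), (3,0), (4,0), (5,0)}; {(0,0), (1,4), (2,0), (3,4), (4,0), (5,4)}.
So G has 3 subgroups of order 6.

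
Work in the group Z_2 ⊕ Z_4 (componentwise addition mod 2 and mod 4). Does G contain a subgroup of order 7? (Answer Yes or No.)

7 does not divide |G| = 8, so by Lagrange no subgroup of order 7 exists.

No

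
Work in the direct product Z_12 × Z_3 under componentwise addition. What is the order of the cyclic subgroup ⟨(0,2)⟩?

3

The order of (0,2) in Z_12 × Z_3 is lcm(ord(0) in Z_12, ord(2) in Z_3).
ord(0) = 1 and ord(2) = 3, so |⟨(0,2)⟩| = lcm(1, 3) = 3.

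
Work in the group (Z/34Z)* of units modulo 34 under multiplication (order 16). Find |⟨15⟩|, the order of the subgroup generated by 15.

Compute successive powers of 15 mod 34: 15, 21, 9, 33, 19, 13, 25, 1; 15^8 ≡ 1 (mod 34).
So |⟨15⟩| = 8.

8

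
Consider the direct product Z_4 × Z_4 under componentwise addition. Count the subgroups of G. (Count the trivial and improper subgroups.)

15

|G| = 16, so by Lagrange every subgroup order divides 16. Divisors: 1, 2, 4, 8, 16.
Subgroups by order — order 1: 1; order 2: 3; order 4: 7; order 8: 3; order 16: 1.
Total: 1 + 3 + 7 + 3 + 1 = 15.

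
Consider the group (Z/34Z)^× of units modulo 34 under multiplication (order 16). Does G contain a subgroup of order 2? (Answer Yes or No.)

Yes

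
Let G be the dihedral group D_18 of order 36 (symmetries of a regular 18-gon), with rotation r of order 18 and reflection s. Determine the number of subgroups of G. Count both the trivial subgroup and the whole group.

45

|G| = 36, so by Lagrange every subgroup order divides 36. Divisors: 1, 2, 3, 4, 6, 9, 12, 18, 36.
Subgroups by order — order 1: 1; order 2: 19; order 3: 1; order 4: 9; order 6: 7; order 9: 1; order 12: 3; order 18: 3; order 36: 1.
Total: 1 + 19 + 1 + 9 + 7 + 1 + 3 + 3 + 1 = 45.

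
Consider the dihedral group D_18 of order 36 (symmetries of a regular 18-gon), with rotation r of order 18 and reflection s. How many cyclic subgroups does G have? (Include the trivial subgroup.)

A cyclic subgroup of order d is generated by each of its φ(d) elements of order d, so the cyclic subgroups of order d number (#elements of order d)/φ(d).
Cyclic subgroups by order — order 1: 1; order 2: 19; order 3: 1; order 6: 1; order 9: 1; order 18: 1.
Total: 24.

24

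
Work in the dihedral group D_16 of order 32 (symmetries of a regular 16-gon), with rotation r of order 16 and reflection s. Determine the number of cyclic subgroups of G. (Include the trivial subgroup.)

Each element a generates a cyclic subgroup ⟨a⟩; distinct elements may generate the same one (a cyclic group of order d has φ(d) generators).
Cyclic subgroups by order — order 1: 1; order 2: 17; order 4: 1; order 8: 1; order 16: 1.
Total: 21.

21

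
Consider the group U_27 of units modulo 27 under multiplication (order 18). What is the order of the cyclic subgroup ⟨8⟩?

Compute successive powers of 8 mod 27: 8, 10, 26, 19, 17, 1; 8^6 ≡ 1 (mod 27).
So |⟨8⟩| = 6.

6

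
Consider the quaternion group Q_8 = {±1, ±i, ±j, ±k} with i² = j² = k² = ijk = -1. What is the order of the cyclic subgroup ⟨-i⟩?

4

Computing powers of -i: the smallest k with (-i)^k = e is k = 4.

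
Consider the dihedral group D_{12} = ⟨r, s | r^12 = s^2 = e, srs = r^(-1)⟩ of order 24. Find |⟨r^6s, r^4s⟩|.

|⟨r^6s⟩| = 2 and |⟨r^4s⟩| = 2, so |H| is a multiple of lcm(2, 2) = 2 and divides |G| = 24.
Closing under the operation: H = {e, r^2, r^4, r^6, r^8, r^10, s, r^2s, r^4s, r^6s, r^8s, r^10s}, so |H| = 12.

12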